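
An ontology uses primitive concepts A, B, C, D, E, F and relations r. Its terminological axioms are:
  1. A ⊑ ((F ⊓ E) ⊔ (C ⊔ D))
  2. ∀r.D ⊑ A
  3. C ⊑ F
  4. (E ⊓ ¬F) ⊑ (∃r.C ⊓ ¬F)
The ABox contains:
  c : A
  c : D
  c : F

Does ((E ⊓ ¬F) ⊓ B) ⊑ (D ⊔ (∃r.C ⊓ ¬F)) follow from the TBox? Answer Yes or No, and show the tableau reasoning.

1. ((E ⊓ ¬F) ⊓ B) ⊑ (D ⊔ (∃r.C ⊓ ¬F))  ⇔  (((E ⊓ ¬F) ⊓ B) ⊓ (¬D ⊓ (∀r.¬C ⊔ F))) unsat w.r.t. T
   all branches close; clash {F, ¬F} at x₀
2. Hence ((E ⊓ ¬F) ⊓ B) ⊑ (D ⊔ (∃r.C ⊓ ¬F)): entailed.

Yes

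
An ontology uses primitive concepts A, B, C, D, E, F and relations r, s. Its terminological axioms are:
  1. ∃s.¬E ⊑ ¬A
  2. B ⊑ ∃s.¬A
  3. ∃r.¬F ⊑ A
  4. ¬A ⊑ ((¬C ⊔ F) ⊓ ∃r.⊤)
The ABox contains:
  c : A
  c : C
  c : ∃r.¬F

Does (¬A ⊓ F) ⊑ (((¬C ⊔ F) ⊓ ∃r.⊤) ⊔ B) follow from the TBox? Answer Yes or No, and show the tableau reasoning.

Yes

1. (¬A ⊓ F) ⊑ (((¬C ⊔ F) ⊓ ∃r.⊤) ⊔ B)  ⇔  ((¬A ⊓ F) ⊓ (((C ⊓ ¬F) ⊔ ∀r.⊥) ⊓ ¬B)) unsat w.r.t. T
   all branches close; clash {A, ¬A} at x₀
2. Hence (¬A ⊓ F) ⊑ (((¬C ⊔ F) ⊓ ∃r.⊤) ⊔ B): entailed.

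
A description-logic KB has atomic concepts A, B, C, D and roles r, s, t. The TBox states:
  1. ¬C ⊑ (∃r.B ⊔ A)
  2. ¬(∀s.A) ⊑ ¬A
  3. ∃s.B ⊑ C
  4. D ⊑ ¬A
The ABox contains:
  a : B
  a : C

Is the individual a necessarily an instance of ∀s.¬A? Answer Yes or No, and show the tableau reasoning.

1. a : ∀s.¬A?  L(a) = {B, C} ∪ {∃s.A}
   open: L(a) ⊇ {B, C, ¬D, ∀s.A, ∃s.A} (+ ∃-successors) — a ∉ ∀s.¬A possible
2. Hence a : ∀s.¬A: not entailed.

No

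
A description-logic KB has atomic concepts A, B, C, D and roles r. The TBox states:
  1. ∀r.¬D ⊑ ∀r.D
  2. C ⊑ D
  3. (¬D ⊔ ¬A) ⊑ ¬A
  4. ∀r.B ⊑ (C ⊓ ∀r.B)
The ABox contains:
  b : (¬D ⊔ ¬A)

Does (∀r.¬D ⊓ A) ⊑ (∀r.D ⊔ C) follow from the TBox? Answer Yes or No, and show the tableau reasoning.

1. (∀r.¬D ⊓ A) ⊑ (∀r.D ⊔ C)  ⇔  ((∀r.¬D ⊓ A) ⊓ (∃r.¬D ⊓ ¬C)) unsat w.r.t. T
   all branches close; clash {A, ¬A} at x₀
2. Hence (∀r.¬D ⊓ A) ⊑ (∀r.D ⊔ C): entailed.

Yes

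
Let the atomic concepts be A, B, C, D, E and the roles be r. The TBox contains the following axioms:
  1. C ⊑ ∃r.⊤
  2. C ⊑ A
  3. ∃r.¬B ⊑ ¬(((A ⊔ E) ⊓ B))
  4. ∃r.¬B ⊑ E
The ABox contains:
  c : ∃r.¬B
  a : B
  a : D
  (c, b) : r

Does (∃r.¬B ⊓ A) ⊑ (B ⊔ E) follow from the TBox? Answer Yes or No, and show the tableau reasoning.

Yes

1. (∃r.¬B ⊓ A) ⊑ (B ⊔ E)  ⇔  ((∃r.¬B ⊓ A) ⊓ (¬B ⊓ ¬E)) unsat w.r.t. T
   all branches close; clash {E, ¬E} at x₀
2. Hence (∃r.¬B ⊓ A) ⊑ (B ⊔ E): entailed.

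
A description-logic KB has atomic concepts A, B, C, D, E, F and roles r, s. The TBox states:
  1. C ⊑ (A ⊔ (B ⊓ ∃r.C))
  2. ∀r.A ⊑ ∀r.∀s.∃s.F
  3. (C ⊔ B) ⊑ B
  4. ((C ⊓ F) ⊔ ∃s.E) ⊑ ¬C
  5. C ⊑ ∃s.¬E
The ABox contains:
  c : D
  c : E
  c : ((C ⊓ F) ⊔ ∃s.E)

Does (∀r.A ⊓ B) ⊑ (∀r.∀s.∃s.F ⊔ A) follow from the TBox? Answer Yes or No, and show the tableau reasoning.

Yes

1. (∀r.A ⊓ B) ⊑ (∀r.∀s.∃s.F ⊔ A)  ⇔  ((∀r.A ⊓ B) ⊓ (∃r.∃s.∀s.¬F ⊓ ¬A)) unsat w.r.t. T
   all branches close; clash {F, ¬F} at an ∃-successor
2. Hence (∀r.A ⊓ B) ⊑ (∀r.∀s.∃s.F ⊔ A): entailed.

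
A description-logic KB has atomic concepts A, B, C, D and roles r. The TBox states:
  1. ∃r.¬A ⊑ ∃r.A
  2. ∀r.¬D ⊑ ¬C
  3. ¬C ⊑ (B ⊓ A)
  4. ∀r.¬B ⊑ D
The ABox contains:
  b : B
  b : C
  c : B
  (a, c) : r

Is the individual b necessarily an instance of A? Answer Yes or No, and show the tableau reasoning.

No

1. b : A?  L(b) = {B, C} ∪ {¬A}
   open: L(b) ⊇ {B, C, ¬A, ∀r.A, ∃r.B, …} (+ ∃-successors) — b ∉ A possible
2. Hence b : A: not entailed.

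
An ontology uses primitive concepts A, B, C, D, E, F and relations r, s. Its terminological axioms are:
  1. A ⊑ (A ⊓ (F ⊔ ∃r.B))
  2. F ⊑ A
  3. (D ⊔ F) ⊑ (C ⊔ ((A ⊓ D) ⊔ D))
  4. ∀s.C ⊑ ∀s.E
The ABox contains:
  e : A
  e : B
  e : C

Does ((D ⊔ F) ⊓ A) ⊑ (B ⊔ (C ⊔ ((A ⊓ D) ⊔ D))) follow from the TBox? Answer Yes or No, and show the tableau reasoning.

1. ((D ⊔ F) ⊓ A) ⊑ (B ⊔ (C ⊔ ((A ⊓ D) ⊔ D)))  ⇔  (((D ⊔ F) ⊓ A) ⊓ (¬B ⊓ (¬C ⊓ ((¬A ⊔ ¬D) ⊓ ¬D)))) unsat w.r.t. T
   all branches close; clash {D, ¬D} at x₀
2. Hence ((D ⊔ F) ⊓ A) ⊑ (B ⊔ (C ⊔ ((A ⊓ D) ⊔ D))): entailed.

Yes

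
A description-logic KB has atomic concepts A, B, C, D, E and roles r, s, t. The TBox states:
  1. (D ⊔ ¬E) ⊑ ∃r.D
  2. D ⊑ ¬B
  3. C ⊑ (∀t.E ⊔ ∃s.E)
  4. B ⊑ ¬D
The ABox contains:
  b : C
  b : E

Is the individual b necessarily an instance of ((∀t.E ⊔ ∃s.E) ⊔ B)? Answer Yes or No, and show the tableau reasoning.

Yes

1. b : ((∀t.E ⊔ ∃s.E) ⊔ B)?  L(b) = {C, E} ∪ {((∃t.¬E ⊓ ∀s.¬E) ⊓ ¬B)}
   clash {E, ¬E} at an ∃-successor — b ∈ ((∀t.E ⊔ ∃s.E) ⊔ B)
2. Hence b : ((∀t.E ⊔ ∃s.E) ⊔ B): entailed.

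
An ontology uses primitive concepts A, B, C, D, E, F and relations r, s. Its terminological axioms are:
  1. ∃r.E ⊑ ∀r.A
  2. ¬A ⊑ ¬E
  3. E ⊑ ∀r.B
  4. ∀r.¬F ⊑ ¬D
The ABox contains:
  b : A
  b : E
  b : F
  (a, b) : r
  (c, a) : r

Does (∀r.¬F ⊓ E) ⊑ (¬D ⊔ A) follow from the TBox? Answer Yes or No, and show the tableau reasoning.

Yes

1. (∀r.¬F ⊓ E) ⊑ (¬D ⊔ A)  ⇔  ((∀r.¬F ⊓ E) ⊓ (D ⊓ ¬A)) unsat w.r.t. T
   all branches close; clash {E, ¬E} at x₀
2. Hence (∀r.¬F ⊓ E) ⊑ (¬D ⊔ A): entailed.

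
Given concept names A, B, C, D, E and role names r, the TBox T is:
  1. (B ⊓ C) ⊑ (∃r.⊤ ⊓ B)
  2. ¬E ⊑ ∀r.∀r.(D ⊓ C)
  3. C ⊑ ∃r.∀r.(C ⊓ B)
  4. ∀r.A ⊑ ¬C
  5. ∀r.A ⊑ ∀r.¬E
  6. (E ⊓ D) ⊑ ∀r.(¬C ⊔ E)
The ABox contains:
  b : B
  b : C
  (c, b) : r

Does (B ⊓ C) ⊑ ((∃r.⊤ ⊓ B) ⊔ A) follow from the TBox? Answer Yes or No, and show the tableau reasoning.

Yes

1. (B ⊓ C) ⊑ ((∃r.⊤ ⊓ B) ⊔ A)  ⇔  ((B ⊓ C) ⊓ ((∀r.⊥ ⊔ ¬B) ⊓ ¬A)) unsat w.r.t. T
   all branches close; clash {B, ¬B} at x₀
2. Hence (B ⊓ C) ⊑ ((∃r.⊤ ⊓ B) ⊔ A): entailed.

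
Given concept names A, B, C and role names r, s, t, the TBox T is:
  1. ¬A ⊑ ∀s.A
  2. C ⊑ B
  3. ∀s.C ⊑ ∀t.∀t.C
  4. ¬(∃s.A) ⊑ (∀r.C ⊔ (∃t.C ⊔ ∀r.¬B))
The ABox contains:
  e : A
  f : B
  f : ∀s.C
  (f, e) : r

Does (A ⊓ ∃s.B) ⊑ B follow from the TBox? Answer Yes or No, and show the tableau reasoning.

No

1. (A ⊓ ∃s.B) ⊑ B  ⇔  ((A ⊓ ∃s.B) ⊓ ¬B) unsat w.r.t. T
   open: L(x₀) ⊇ {A, ¬B, ¬C, ∃s.A, ∃s.B, …} (+ ∃-successors)
2. Hence (A ⊓ ∃s.B) ⊑ B: not entailed.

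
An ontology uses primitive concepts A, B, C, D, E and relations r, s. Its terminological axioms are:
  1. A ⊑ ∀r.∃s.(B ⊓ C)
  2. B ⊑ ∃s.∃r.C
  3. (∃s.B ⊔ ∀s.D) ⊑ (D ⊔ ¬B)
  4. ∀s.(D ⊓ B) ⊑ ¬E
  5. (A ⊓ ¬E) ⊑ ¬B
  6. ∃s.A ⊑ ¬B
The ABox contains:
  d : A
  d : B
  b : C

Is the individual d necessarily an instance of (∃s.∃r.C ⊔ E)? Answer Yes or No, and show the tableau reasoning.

Yes

1. d : (∃s.∃r.C ⊔ E)?  L(d) = {A, B} ∪ {(∀s.∀r.¬C ⊓ ¬E)}
   clash {B, ¬B} at d — d ∈ (∃s.∃r.C ⊔ E)
2. Hence d : (∃s.∃r.C ⊔ E): entailed.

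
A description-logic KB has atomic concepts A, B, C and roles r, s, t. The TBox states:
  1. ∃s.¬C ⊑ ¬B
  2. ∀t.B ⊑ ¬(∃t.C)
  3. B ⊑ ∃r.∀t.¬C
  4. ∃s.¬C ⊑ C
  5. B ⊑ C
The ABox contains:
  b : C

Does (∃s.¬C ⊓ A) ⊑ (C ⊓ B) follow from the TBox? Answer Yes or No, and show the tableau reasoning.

1. (∃s.¬C ⊓ A) ⊑ (C ⊓ B)  ⇔  ((∃s.¬C ⊓ A) ⊓ (¬C ⊔ ¬B)) unsat w.r.t. T
   apply at x₀: ∃s.¬C⊑¬B; ∃s.¬C⊑C
   open: L(x₀) ⊇ {A, C, ¬B, ∃s.¬C, ∃t.¬B} (+ ∃-successors)
2. Hence (∃s.¬C ⊓ A) ⊑ (C ⊓ B): not entailed.

No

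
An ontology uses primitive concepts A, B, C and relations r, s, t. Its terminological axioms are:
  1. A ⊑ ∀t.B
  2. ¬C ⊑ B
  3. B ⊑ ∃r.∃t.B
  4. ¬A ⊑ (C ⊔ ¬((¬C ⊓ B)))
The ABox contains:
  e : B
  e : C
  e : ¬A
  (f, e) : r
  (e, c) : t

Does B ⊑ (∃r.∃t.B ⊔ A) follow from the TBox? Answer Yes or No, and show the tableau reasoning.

Yes

1. B ⊑ (∃r.∃t.B ⊔ A)  ⇔  (B ⊓ (∀r.∀t.¬B ⊓ ¬A)) unsat w.r.t. T
   all branches close; clash {B, ¬B} at x₀
2. Hence B ⊑ (∃r.∃t.B ⊔ A): entailed.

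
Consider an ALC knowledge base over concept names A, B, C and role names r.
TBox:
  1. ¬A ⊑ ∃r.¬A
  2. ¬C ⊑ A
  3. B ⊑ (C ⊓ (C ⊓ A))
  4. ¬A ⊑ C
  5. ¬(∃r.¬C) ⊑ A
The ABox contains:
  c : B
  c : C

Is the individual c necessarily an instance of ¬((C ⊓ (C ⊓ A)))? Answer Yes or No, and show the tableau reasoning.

No

1. c : ¬((C ⊓ (C ⊓ A)))?  L(c) = {B, C} ∪ {(C ⊓ (C ⊓ A))}
   open: L(c) ⊇ {A, B, C} — c ∉ ¬((C ⊓ (C ⊓ A))) possible
2. Hence c : ¬((C ⊓ (C ⊓ A))): not entailed.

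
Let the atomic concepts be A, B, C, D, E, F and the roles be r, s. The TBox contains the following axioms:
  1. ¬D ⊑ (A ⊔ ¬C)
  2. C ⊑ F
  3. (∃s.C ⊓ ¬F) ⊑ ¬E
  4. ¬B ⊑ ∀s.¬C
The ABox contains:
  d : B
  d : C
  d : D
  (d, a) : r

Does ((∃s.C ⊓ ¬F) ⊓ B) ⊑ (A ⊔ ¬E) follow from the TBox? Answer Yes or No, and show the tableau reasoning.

Yes

1. ((∃s.C ⊓ ¬F) ⊓ B) ⊑ (A ⊔ ¬E)  ⇔  (((∃s.C ⊓ ¬F) ⊓ B) ⊓ (¬A ⊓ E)) unsat w.r.t. T
   all branches close; clash {F, ¬F} at x₀
2. Hence ((∃s.C ⊓ ¬F) ⊓ B) ⊑ (A ⊔ ¬E): entailed.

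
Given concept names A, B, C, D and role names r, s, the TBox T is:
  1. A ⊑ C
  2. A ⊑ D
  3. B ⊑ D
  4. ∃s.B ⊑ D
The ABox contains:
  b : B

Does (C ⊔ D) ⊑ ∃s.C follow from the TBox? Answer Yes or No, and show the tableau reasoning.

No

1. (C ⊔ D) ⊑ ∃s.C  ⇔  ((C ⊔ D) ⊓ ∀s.¬C) unsat w.r.t. T
   open: L(x₀) ⊇ {C, ¬A, ¬B, ∀s.¬B, ∀s.¬C}
2. Hence (C ⊔ D) ⊑ ∃s.C: not entailed.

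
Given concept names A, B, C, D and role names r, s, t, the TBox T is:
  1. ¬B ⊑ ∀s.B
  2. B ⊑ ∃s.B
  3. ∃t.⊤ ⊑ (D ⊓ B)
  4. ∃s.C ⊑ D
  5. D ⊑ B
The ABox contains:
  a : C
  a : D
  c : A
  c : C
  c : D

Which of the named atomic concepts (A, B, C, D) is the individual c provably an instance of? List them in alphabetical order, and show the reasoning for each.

{A, B, C, D}

1. c : A?  L(c) = {A, C, D} ∪ {¬A}
   clash {A, ¬A} at c — c ∈ A
2. c : B?  L(c) = {A, C, D} ∪ {¬B}
   clash {B, ¬B} at c — c ∈ B
3. c : C?  L(c) = {A, C, D} ∪ {¬C}
   clash {C, ¬C} at c — c ∈ C
4. c : D?  L(c) = {A, C, D} ∪ {¬D}
   clash {D, ¬D} at c — c ∈ D
5. Entailed for c: {A, B, C, D}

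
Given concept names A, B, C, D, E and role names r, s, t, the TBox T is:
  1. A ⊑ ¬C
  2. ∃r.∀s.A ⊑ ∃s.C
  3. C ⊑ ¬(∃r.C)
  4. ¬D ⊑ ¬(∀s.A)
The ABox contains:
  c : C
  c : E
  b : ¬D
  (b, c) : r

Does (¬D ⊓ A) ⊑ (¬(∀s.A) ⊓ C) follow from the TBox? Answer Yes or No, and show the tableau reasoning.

No

1. (¬D ⊓ A) ⊑ (¬(∀s.A) ⊓ C)  ⇔  ((¬D ⊓ A) ⊓ (∀s.A ⊔ ¬C)) unsat w.r.t. T
   apply at x₀: A⊑¬C; ¬D⊑¬(∀s.A)
   open: L(x₀) ⊇ {A, ¬C, ¬D, ∀r.∃s.¬A, ∃s.¬A} (+ ∃-successors)
2. Hence (¬D ⊓ A) ⊑ (¬(∀s.A) ⊓ C): not entailed.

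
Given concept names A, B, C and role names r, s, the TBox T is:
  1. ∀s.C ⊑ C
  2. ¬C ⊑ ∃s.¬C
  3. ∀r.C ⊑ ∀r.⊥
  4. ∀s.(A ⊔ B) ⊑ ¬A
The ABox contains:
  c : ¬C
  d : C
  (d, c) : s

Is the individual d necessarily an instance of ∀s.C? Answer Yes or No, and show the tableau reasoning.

1. d : ∀s.C?  L(d) = {C} ∪ {∃s.¬C}
   open: L(d) ⊇ {C, ∃r.¬C, ∃s.(¬A ⊓ ¬B), ∃s.¬C} (+ ∃-successors) — d ∉ ∀s.C possible
2. Hence d : ∀s.C: not entailed.

No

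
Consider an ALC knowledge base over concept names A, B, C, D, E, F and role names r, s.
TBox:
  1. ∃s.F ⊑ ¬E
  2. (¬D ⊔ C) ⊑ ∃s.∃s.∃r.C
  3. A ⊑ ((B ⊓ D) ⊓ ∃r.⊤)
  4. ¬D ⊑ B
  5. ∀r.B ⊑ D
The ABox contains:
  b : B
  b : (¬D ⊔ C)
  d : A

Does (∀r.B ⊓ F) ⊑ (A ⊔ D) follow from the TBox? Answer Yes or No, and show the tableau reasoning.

1. (∀r.B ⊓ F) ⊑ (A ⊔ D)  ⇔  ((∀r.B ⊓ F) ⊓ (¬A ⊓ ¬D)) unsat w.r.t. T
   all branches close; clash {D, ¬D} at x₀
2. Hence (∀r.B ⊓ F) ⊑ (A ⊔ D): entailed.

Yes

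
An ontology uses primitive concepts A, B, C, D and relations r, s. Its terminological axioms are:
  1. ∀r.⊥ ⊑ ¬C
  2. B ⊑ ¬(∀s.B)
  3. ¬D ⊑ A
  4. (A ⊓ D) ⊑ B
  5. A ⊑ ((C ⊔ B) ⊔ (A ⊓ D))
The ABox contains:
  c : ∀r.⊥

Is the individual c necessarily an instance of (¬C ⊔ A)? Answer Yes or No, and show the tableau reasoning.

1. c : (¬C ⊔ A)?  L(c) = {∀r.⊥} ∪ {(C ⊓ ¬A)}
   clash {A, ¬A} at c — c ∈ (¬C ⊔ A)
2. Hence c : (¬C ⊔ A): entailed.

Yes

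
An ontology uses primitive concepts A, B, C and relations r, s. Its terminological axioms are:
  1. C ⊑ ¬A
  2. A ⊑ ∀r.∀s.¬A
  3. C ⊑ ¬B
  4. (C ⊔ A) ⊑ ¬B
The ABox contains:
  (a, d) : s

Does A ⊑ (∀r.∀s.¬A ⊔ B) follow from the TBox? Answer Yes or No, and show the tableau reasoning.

Yes

1. A ⊑ (∀r.∀s.¬A ⊔ B)  ⇔  (A ⊓ (∃r.∃s.A ⊓ ¬B)) unsat w.r.t. T
   all branches close; clash {A, ¬A} at x₀
2. Hence A ⊑ (∀r.∀s.¬A ⊔ B): entailed.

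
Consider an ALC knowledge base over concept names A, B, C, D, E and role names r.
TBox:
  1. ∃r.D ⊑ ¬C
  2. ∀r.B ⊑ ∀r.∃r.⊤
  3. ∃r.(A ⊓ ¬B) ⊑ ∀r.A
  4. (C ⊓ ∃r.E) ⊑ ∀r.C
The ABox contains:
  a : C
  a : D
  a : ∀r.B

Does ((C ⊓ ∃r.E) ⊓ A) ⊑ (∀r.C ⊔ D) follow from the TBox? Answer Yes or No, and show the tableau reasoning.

Yes

1. ((C ⊓ ∃r.E) ⊓ A) ⊑ (∀r.C ⊔ D)  ⇔  (((C ⊓ ∃r.E) ⊓ A) ⊓ (∃r.¬C ⊓ ¬D)) unsat w.r.t. T
   all branches close; clash {C, ¬C} at x₀
2. Hence ((C ⊓ ∃r.E) ⊓ A) ⊑ (∀r.C ⊔ D): entailed.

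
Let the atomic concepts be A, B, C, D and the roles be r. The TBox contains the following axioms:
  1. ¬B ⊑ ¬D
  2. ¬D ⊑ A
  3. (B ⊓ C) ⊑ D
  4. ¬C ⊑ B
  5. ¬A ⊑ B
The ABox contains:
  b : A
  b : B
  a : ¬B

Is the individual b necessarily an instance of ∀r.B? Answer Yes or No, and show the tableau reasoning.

No

1. b : ∀r.B?  L(b) = {A, B} ∪ {∃r.¬B}
   open: L(b) ⊇ {A, B, ¬C, ∃r.¬B} (+ ∃-successors) — b ∉ ∀r.B possible
2. Hence b : ∀r.B: not entailed.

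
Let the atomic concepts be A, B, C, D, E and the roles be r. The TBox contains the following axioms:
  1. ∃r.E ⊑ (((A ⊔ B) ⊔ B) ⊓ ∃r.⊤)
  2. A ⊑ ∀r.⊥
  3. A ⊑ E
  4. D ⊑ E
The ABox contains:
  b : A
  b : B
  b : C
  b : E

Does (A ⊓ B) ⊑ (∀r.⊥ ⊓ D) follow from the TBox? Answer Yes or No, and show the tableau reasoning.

1. (A ⊓ B) ⊑ (∀r.⊥ ⊓ D)  ⇔  ((A ⊓ B) ⊓ (∃r.⊤ ⊔ ¬D)) unsat w.r.t. T
   apply at x₀: A⊑∀r.⊥; A⊑E
   open: L(x₀) ⊇ {A, B, E, ¬D, ∀r.¬E, …}
2. Hence (A ⊓ B) ⊑ (∀r.⊥ ⊓ D): not entailed.

No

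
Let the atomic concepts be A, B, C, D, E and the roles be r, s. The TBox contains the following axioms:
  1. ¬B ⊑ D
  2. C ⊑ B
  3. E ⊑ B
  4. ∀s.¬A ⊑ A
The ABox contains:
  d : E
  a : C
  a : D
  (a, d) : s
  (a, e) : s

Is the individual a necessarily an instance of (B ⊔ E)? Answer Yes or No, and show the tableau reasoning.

1. a : (B ⊔ E)?  L(a) = {C, D} ∪ {(¬B ⊓ ¬E)}
   clash {B, ¬B} at a — a ∈ (B ⊔ E)
2. Hence a : (B ⊔ E): entailed.

Yes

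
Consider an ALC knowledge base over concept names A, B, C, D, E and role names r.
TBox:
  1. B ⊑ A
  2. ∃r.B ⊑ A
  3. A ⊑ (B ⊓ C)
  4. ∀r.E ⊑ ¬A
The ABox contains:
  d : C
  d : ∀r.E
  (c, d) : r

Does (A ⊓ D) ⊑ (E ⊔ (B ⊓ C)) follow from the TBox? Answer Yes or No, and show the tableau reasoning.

Yes

1. (A ⊓ D) ⊑ (E ⊔ (B ⊓ C))  ⇔  ((A ⊓ D) ⊓ (¬E ⊓ (¬B ⊔ ¬C))) unsat w.r.t. T
   all branches close; clash {C, ¬C} at x₀
2. Hence (A ⊓ D) ⊑ (E ⊔ (B ⊓ C)): entailed.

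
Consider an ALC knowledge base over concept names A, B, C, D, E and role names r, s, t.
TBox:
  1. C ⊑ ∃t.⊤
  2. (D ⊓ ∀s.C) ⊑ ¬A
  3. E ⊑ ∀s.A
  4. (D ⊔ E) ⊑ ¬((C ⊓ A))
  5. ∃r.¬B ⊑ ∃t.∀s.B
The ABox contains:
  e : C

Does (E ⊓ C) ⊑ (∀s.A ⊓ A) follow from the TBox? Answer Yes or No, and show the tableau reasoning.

No

1. (E ⊓ C) ⊑ (∀s.A ⊓ A)  ⇔  ((E ⊓ C) ⊓ (∃s.¬A ⊔ ¬A)) unsat w.r.t. T
   apply at x₀: C⊑∃t.⊤; E⊑∀s.A
   open: L(x₀) ⊇ {C, E, ¬A, ∀r.B, ∀s.A, …} (+ ∃-successors)
2. Hence (E ⊓ C) ⊑ (∀s.A ⊓ A): not entailed.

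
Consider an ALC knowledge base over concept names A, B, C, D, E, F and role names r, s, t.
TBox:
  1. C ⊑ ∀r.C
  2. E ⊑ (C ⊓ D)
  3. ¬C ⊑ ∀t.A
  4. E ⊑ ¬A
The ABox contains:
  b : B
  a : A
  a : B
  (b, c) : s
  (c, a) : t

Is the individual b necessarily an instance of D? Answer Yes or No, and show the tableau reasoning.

No

1. b : D?  L(b) = {B} ∪ {¬D}
   open: L(b) ⊇ {B, C, ¬D, ¬E, ∀r.C} — b ∉ D possible
2. Hence b : D: not entailed.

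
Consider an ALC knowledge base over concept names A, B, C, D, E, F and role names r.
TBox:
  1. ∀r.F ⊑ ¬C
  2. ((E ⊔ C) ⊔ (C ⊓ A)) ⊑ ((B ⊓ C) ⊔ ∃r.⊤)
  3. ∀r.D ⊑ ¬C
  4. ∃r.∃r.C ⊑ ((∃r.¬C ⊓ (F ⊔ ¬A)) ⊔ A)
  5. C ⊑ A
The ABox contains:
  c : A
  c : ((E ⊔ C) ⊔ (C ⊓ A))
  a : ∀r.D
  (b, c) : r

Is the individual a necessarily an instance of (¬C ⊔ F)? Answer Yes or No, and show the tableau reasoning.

Yes

1. a : (¬C ⊔ F)?  L(a) = {∀r.D} ∪ {(C ⊓ ¬F)}
   clash {C, ¬C} at a — a ∈ (¬C ⊔ F)
2. Hence a : (¬C ⊔ F): entailed.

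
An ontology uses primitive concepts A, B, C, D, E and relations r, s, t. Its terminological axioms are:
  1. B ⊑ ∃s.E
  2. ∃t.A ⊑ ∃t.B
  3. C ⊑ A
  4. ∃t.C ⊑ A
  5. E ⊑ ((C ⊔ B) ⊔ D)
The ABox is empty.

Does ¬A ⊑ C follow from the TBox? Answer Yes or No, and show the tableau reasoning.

1. ¬A ⊑ C  ⇔  (¬A ⊓ ¬C) unsat w.r.t. T
   open: L(x₀) ⊇ {¬A, ¬B, ¬C, ¬E, ∀t.¬A, …}
2. Hence ¬A ⊑ C: not entailed.

No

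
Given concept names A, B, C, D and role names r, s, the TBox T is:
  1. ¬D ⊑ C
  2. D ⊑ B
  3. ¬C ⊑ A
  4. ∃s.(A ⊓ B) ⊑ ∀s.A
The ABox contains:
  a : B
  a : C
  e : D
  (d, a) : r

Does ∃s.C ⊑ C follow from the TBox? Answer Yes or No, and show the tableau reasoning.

No

1. ∃s.C ⊑ C  ⇔  (∃s.C ⊓ ¬C) unsat w.r.t. T
   apply at x₀: ¬C⊑A
   open: L(x₀) ⊇ {A, B, D, ¬C, ∀s.(¬A ⊔ ¬B), …} (+ ∃-successors)
2. Hence ∃s.C ⊑ C: not entailed.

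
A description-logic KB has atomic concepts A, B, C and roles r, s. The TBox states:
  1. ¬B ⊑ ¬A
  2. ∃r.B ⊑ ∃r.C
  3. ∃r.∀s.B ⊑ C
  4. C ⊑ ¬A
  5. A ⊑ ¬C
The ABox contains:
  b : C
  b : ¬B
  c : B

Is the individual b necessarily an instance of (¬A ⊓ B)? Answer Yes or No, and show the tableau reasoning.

1. b : (¬A ⊓ B)?  L(b) = {C, ¬B} ∪ {(A ⊔ ¬B)}
   apply at b: ¬B⊑¬A; C⊑¬A
   open: L(b) ⊇ {C, ¬A, ¬B, ∀r.¬B} — b ∉ (¬A ⊓ B) possible
2. Hence b : (¬A ⊓ B): not entailed.

No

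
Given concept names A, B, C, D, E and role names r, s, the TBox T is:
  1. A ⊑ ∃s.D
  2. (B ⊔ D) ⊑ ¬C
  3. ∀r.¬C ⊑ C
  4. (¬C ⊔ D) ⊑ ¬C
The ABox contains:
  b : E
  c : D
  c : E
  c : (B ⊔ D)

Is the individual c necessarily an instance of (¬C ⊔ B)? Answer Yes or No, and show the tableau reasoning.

Yes

1. c : (¬C ⊔ B)?  L(c) = {D, E, (B ⊔ D)} ∪ {(C ⊓ ¬B)}
   clash {C, ¬C} at c — c ∈ (¬C ⊔ B)
2. Hence c : (¬C ⊔ B): entailed.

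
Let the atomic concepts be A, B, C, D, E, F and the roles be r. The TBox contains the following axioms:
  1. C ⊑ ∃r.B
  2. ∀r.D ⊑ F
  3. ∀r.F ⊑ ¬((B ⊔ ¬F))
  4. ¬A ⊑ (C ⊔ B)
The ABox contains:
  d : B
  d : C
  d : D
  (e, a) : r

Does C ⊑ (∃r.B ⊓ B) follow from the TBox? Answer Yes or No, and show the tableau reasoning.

1. C ⊑ (∃r.B ⊓ B)  ⇔  (C ⊓ (∀r.¬B ⊔ ¬B)) unsat w.r.t. T
   apply at x₀: C⊑∃r.B
   open: L(x₀) ⊇ {A, C, ¬B, ∃r.B, ∃r.¬D, …} (+ ∃-successors)
2. Hence C ⊑ (∃r.B ⊓ B): not entailed.

No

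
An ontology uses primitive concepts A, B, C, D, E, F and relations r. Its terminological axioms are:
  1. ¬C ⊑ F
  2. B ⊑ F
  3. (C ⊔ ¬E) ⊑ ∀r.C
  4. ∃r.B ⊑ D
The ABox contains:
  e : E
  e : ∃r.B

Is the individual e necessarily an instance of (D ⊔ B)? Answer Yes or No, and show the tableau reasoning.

Yes

1. e : (D ⊔ B)?  L(e) = {E, ∃r.B} ∪ {(¬D ⊓ ¬B)}
   clash {D, ¬D} at e — e ∈ (D ⊔ B)
2. Hence e : (D ⊔ B): entailed.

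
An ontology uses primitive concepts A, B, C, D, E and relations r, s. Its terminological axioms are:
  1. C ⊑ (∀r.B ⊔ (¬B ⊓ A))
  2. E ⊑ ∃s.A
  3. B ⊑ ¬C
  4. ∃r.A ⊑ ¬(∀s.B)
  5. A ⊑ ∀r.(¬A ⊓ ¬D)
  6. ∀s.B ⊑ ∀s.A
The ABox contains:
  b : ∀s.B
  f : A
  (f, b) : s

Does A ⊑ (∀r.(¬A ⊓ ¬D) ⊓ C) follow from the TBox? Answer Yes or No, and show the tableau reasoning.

1. A ⊑ (∀r.(¬A ⊓ ¬D) ⊓ C)  ⇔  (A ⊓ (∃r.(A ⊔ D) ⊔ ¬C)) unsat w.r.t. T
   apply at x₀: A⊑∀r.(¬A ⊓ ¬D)
   open: L(x₀) ⊇ {A, ¬B, ¬C, ¬E, ∀r.(¬A ⊓ ¬D), …} (+ ∃-successors)
2. Hence A ⊑ (∀r.(¬A ⊓ ¬D) ⊓ C): not entailed.

No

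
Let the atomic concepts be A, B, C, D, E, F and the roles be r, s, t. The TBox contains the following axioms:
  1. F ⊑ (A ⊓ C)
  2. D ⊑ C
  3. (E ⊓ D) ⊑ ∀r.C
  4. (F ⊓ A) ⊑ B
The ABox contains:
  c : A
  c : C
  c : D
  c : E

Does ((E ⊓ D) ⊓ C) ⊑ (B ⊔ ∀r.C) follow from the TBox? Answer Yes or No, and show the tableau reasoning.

Yes

1. ((E ⊓ D) ⊓ C) ⊑ (B ⊔ ∀r.C)  ⇔  (((E ⊓ D) ⊓ C) ⊓ (¬B ⊓ ∃r.¬C)) unsat w.r.t. T
   all branches close; clash {B, ¬B} at x₀
2. Hence ((E ⊓ D) ⊓ C) ⊑ (B ⊔ ∀r.C): entailed.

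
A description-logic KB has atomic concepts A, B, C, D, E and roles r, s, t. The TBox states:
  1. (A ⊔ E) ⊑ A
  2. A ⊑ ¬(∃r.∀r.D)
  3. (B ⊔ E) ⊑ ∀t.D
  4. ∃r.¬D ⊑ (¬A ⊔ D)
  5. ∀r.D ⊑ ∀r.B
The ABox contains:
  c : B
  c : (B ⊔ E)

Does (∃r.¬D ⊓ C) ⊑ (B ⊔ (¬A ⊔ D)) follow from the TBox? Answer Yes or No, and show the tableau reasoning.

1. (∃r.¬D ⊓ C) ⊑ (B ⊔ (¬A ⊔ D))  ⇔  ((∃r.¬D ⊓ C) ⊓ (¬B ⊓ (A ⊓ ¬D))) unsat w.r.t. T
   all branches close; clash {D, ¬D} at x₀
2. Hence (∃r.¬D ⊓ C) ⊑ (B ⊔ (¬A ⊔ D)): entailed.

Yes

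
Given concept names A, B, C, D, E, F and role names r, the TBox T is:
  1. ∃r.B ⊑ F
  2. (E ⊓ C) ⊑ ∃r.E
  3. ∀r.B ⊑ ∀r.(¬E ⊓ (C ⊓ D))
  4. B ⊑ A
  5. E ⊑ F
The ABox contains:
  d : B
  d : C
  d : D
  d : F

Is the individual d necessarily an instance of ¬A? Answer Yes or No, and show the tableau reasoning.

1. d : ¬A?  L(d) = {B, C, D, F} ∪ {A}
   open: L(d) ⊇ {A, B, C, D, F, …} (+ ∃-successors) — d ∉ ¬A possible
2. Hence d : ¬A: not entailed.

No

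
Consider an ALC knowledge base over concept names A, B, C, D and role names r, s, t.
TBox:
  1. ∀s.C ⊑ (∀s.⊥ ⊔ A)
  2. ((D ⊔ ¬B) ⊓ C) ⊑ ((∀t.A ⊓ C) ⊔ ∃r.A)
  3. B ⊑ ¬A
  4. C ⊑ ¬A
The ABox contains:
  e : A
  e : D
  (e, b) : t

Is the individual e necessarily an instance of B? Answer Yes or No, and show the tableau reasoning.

1. e : B?  L(e) = {A, D} ∪ {¬B}
   open: L(e) ⊇ {A, D, ¬B, ¬C, ∃s.¬C} (+ ∃-successors) — e ∉ B possible
2. Hence e : B: not entailed.

No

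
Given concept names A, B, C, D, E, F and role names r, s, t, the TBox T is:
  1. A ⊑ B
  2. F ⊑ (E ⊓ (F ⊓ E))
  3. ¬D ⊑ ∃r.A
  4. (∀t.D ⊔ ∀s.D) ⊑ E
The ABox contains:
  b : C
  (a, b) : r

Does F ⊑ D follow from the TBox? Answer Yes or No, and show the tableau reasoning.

No

1. F ⊑ D  ⇔  (F ⊓ ¬D) unsat w.r.t. T
   apply at x₀: F⊑(E ⊓ (F ⊓ E)); ¬D⊑∃r.A
   open: L(x₀) ⊇ {E, F, ¬A, ¬D, ∃r.A} (+ ∃-successors)
2. Hence F ⊑ D: not entailed.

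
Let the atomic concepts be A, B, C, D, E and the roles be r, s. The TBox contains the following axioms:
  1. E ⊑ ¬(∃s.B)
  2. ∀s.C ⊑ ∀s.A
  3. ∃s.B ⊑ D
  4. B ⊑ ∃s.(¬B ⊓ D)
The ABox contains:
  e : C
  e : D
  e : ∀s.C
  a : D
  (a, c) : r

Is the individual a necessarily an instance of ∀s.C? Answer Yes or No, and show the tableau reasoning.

No

1. a : ∀s.C?  L(a) = {D} ∪ {∃s.¬C}
   open: L(a) ⊇ {D, ¬B, ¬E, ∃s.¬C} (+ ∃-successors) — a ∉ ∀s.C possible
2. Hence a : ∀s.C: not entailed.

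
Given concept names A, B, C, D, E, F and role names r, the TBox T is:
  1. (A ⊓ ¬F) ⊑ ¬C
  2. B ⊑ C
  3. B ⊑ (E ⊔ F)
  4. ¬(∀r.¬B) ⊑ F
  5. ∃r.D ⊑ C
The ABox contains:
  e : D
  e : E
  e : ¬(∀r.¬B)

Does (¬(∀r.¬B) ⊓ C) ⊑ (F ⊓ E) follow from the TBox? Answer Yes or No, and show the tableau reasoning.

1. (¬(∀r.¬B) ⊓ C) ⊑ (F ⊓ E)  ⇔  ((∃r.B ⊓ C) ⊓ (¬F ⊔ ¬E)) unsat w.r.t. T
   apply at x₀: ¬(∀r.¬B)⊑F
   open: L(x₀) ⊇ {C, F, ¬A, ¬B, ¬E, …} (+ ∃-successors)
2. Hence (¬(∀r.¬B) ⊓ C) ⊑ (F ⊓ E): not entailed.

No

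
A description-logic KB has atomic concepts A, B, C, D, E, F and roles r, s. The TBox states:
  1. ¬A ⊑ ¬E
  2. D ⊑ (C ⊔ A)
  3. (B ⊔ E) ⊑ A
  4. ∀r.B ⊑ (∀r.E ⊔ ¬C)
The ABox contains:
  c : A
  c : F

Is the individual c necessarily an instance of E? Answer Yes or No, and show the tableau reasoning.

No

1. c : E?  L(c) = {A, F} ∪ {¬E}
   open: L(c) ⊇ {A, F, ¬D, ¬E, ∃r.¬B} (+ ∃-successors) — c ∉ E possible
2. Hence c : E: not entailed.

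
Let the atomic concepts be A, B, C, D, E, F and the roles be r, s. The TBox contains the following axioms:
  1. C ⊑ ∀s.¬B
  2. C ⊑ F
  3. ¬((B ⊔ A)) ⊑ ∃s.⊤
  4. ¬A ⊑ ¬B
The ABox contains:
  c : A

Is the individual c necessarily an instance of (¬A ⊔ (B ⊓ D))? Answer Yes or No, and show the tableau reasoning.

No

1. c : (¬A ⊔ (B ⊓ D))?  L(c) = {A} ∪ {(A ⊓ (¬B ⊔ ¬D))}
   open: L(c) ⊇ {A, ¬B, ¬C} — c ∉ (¬A ⊔ (B ⊓ D)) possible
2. Hence c : (¬A ⊔ (B ⊓ D)): not entailed.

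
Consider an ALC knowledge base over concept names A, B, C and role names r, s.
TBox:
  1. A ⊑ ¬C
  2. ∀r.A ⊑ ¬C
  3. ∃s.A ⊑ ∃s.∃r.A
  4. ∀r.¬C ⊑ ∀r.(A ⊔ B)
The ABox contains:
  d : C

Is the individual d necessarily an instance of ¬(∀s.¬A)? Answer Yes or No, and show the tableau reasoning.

No

1. d : ¬(∀s.¬A)?  L(d) = {C} ∪ {∀s.¬A}
   open: L(d) ⊇ {C, ¬A, ∀s.¬A, ∃r.C, ∃r.¬A} (+ ∃-successors) — d ∉ ¬(∀s.¬A) possible
2. Hence d : ¬(∀s.¬A): not entailed.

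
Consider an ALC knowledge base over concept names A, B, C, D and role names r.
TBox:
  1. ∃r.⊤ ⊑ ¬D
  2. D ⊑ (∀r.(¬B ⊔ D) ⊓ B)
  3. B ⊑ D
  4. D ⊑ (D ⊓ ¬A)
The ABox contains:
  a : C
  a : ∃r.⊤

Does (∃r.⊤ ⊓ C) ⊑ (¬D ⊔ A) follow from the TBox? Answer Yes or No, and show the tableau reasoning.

1. (∃r.⊤ ⊓ C) ⊑ (¬D ⊔ A)  ⇔  ((∃r.⊤ ⊓ C) ⊓ (D ⊓ ¬A)) unsat w.r.t. T
   all branches close; clash {D, ¬D} at x₀
2. Hence (∃r.⊤ ⊓ C) ⊑ (¬D ⊔ A): entailed.

Yes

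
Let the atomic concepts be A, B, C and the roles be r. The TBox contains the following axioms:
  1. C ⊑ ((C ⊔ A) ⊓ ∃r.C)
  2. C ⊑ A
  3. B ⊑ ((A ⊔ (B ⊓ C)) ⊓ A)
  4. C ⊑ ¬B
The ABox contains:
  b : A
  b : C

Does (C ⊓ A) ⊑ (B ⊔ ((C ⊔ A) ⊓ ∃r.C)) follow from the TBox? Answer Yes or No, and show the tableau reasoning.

1. (C ⊓ A) ⊑ (B ⊔ ((C ⊔ A) ⊓ ∃r.C))  ⇔  ((C ⊓ A) ⊓ (¬B ⊓ ((¬C ⊓ ¬A) ⊔ ∀r.¬C))) unsat w.r.t. T
   all branches close; clash {C, ¬C} at an ∃-successor
2. Hence (C ⊓ A) ⊑ (B ⊔ ((C ⊔ A) ⊓ ∃r.C)): entailed.

Yes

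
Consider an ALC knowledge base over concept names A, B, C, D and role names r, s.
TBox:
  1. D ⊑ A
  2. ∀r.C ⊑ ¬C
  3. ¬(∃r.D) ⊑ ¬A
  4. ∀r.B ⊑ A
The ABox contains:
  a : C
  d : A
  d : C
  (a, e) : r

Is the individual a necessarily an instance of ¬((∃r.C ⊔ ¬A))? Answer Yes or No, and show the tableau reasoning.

1. a : ¬((∃r.C ⊔ ¬A))?  L(a) = {C} ∪ {(∃r.C ⊔ ¬A)}
   open: L(a) ⊇ {C, ¬D, ∃r.C, ∃r.D, ∃r.¬B, …} (+ ∃-successors) — a ∉ ¬((∃r.C ⊔ ¬A)) possible
2. Hence a : ¬((∃r.C ⊔ ¬A)): not entailed.

No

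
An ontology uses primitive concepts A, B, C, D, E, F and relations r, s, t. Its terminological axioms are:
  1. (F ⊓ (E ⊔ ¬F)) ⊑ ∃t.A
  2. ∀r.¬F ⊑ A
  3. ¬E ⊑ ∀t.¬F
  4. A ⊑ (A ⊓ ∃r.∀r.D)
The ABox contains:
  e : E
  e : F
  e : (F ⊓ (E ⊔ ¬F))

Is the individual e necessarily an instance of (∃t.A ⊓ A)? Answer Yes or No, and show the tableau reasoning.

No

1. e : (∃t.A ⊓ A)?  L(e) = {E, F, (F ⊓ (E ⊔ ¬F))} ∪ {(∀t.¬A ⊔ ¬A)}
   apply at e: (F ⊓ (E ⊔ ¬F))⊑∃t.A
   open: L(e) ⊇ {E, F, ¬A, ∃r.F, ∃t.A} (+ ∃-successors) — e ∉ (∃t.A ⊓ A) possible
2. Hence e : (∃t.A ⊓ A): not entailed.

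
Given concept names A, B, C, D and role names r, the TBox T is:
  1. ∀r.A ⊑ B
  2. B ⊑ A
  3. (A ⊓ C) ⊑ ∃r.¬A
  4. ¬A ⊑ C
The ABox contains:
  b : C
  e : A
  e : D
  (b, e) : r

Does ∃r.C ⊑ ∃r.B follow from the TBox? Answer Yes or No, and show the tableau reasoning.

No

1. ∃r.C ⊑ ∃r.B  ⇔  (∃r.C ⊓ ∀r.¬B) unsat w.r.t. T
   open: L(x₀) ⊇ {A, ¬C, ∀r.¬B, ∃r.C, ∃r.¬A} (+ ∃-successors)
2. Hence ∃r.C ⊑ ∃r.B: not entailed.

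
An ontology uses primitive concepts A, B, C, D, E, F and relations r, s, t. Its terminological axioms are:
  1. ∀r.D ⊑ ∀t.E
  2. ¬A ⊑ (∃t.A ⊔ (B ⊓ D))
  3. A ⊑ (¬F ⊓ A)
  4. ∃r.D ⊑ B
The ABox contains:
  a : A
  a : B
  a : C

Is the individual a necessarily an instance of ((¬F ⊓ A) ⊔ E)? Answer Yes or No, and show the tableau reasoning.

Yes

1. a : ((¬F ⊓ A) ⊔ E)?  L(a) = {A, B, C} ∪ {((F ⊔ ¬A) ⊓ ¬E)}
   clash {A, ¬A} at a — a ∈ ((¬F ⊓ A) ⊔ E)
2. Hence a : ((¬F ⊓ A) ⊔ E): entailed.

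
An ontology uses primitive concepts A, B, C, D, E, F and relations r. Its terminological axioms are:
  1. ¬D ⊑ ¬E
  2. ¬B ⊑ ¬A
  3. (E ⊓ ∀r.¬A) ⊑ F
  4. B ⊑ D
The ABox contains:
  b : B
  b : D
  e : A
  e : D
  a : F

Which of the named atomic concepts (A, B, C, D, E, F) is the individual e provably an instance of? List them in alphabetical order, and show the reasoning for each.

1. e : A?  L(e) = {A, D} ∪ {¬A}
   clash {A, ¬A} at e — e ∈ A
2. e : B?  L(e) = {A, D} ∪ {¬B}
   clash {A, ¬A} at e — e ∈ B
3. e : C?  L(e) = {A, D} ∪ {¬C}
   open: L(e) ⊇ {A, B, D, ¬C, ¬E} — e ∉ C possible
4. e : D?  L(e) = {A, D} ∪ {¬D}
   clash {D, ¬D} at e — e ∈ D
5. e : E?  L(e) = {A, D} ∪ {¬E}
   open: L(e) ⊇ {A, B, D, ¬E} — e ∉ E possible
6. e : F?  L(e) = {A, D} ∪ {¬F}
   open: L(e) ⊇ {A, B, D, ¬E, ¬F} — e ∉ F possible
7. Entailed for e: {A, B, D}

{A, B, D}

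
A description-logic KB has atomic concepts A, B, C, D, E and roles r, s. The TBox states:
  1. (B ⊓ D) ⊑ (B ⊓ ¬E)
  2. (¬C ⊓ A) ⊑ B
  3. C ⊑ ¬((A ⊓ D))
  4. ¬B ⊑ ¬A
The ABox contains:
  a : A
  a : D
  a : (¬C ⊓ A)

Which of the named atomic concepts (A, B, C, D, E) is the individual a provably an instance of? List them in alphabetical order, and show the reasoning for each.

{A, B, D}

1. a : A?  L(a) = {A, D, (¬C ⊓ A)} ∪ {¬A}
   clash {A, ¬A} at a — a ∈ A
2. a : B?  L(a) = {A, D, (¬C ⊓ A)} ∪ {¬B}
   clash {A, ¬A} at a — a ∈ B
3. a : C?  L(a) = {A, D, (¬C ⊓ A)} ∪ {¬C}
   apply at a: (¬C ⊓ A)⊑B
   open: L(a) ⊇ {A, B, D, ¬C, ¬E} — a ∉ C possible
4. a : D?  L(a) = {A, D, (¬C ⊓ A)} ∪ {¬D}
   clash {D, ¬D} at a — a ∈ D
5. a : E?  L(a) = {A, D, (¬C ⊓ A)} ∪ {¬E}
   apply at a: (¬C ⊓ A)⊑B
   open: L(a) ⊇ {A, B, D, ¬C, ¬E} — a ∉ E possible
6. Entailed for a: {A, B, D}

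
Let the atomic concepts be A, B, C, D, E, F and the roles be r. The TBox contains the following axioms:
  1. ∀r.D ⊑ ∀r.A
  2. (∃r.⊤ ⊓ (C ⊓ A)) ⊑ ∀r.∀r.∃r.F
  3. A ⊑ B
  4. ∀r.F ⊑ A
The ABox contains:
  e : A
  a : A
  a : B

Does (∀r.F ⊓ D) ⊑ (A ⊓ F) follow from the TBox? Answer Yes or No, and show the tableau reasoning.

No

1. (∀r.F ⊓ D) ⊑ (A ⊓ F)  ⇔  ((∀r.F ⊓ D) ⊓ (¬A ⊔ ¬F)) unsat w.r.t. T
   apply at x₀: ∀r.F⊑A
   open: L(x₀) ⊇ {A, B, D, ¬C, ¬F, …} (+ ∃-successors)
2. Hence (∀r.F ⊓ D) ⊑ (A ⊓ F): not entailed.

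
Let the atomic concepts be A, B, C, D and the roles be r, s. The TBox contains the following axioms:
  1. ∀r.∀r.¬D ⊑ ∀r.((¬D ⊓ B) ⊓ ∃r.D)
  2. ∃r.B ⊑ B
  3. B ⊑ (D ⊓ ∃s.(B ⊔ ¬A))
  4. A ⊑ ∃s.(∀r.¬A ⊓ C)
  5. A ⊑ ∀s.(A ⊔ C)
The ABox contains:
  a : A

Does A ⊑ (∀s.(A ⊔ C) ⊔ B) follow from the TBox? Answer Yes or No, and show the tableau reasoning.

Yes

1. A ⊑ (∀s.(A ⊔ C) ⊔ B)  ⇔  (A ⊓ (∃s.(¬A ⊓ ¬C) ⊓ ¬B)) unsat w.r.t. T
   all branches close; clash {B, ¬B} at x₀
2. Hence A ⊑ (∀s.(A ⊔ C) ⊔ B): entailed.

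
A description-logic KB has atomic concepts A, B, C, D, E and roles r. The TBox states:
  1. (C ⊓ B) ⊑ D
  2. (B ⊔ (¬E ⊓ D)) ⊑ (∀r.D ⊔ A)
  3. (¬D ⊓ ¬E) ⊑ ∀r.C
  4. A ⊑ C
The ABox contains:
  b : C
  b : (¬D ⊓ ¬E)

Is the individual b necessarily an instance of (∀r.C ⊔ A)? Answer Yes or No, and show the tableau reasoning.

1. b : (∀r.C ⊔ A)?  L(b) = {C, (¬D ⊓ ¬E)} ∪ {(∃r.¬C ⊓ ¬A)}
   clash {D, ¬D} at b — b ∈ (∀r.C ⊔ A)
2. Hence b : (∀r.C ⊔ A): entailed.

Yes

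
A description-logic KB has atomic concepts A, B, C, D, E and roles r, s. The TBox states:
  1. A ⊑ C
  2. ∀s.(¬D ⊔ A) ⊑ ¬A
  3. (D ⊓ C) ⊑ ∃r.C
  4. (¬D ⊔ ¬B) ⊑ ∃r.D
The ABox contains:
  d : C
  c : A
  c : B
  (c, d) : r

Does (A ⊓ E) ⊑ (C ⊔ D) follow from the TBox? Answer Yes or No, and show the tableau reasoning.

Yes

1. (A ⊓ E) ⊑ (C ⊔ D)  ⇔  ((A ⊓ E) ⊓ (¬C ⊓ ¬D)) unsat w.r.t. T
   all branches close; clash {C, ¬C} at x₀
2. Hence (A ⊓ E) ⊑ (C ⊔ D): entailed.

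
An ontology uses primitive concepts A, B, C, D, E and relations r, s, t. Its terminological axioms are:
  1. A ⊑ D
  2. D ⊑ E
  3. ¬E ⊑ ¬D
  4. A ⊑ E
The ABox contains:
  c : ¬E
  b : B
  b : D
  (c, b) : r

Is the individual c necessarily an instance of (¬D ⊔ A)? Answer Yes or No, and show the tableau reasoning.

Yes

1. c : (¬D ⊔ A)?  L(c) = {¬E} ∪ {(D ⊓ ¬A)}
   clash {D, ¬D} at c — c ∈ (¬D ⊔ A)
2. Hence c : (¬D ⊔ A): entailed.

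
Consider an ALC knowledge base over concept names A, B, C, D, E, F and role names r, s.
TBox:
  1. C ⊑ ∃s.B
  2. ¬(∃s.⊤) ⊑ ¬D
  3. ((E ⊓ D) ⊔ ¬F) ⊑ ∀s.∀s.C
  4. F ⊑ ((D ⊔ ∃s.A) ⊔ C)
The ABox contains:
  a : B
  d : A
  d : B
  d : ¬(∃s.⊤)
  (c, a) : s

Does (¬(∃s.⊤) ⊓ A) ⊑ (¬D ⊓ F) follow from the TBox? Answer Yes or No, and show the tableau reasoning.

1. (¬(∃s.⊤) ⊓ A) ⊑ (¬D ⊓ F)  ⇔  ((∀s.⊥ ⊓ A) ⊓ (D ⊔ ¬F)) unsat w.r.t. T
   apply at x₀: ¬(∃s.⊤)⊑¬D
   open: L(x₀) ⊇ {A, ¬C, ¬D, ¬F, ∀s.∀s.C, …}
2. Hence (¬(∃s.⊤) ⊓ A) ⊑ (¬D ⊓ F): not entailed.

No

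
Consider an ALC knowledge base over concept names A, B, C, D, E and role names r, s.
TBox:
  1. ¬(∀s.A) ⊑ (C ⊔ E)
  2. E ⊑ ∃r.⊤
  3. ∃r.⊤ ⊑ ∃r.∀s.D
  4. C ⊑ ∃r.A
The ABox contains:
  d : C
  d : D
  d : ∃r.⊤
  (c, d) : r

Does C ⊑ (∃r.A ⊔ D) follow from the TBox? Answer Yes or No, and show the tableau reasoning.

1. C ⊑ (∃r.A ⊔ D)  ⇔  (C ⊓ (∀r.¬A ⊓ ¬D)) unsat w.r.t. T
   all branches close; clash {A, ¬A} at an ∃-successor
2. Hence C ⊑ (∃r.A ⊔ D): entailed.

Yes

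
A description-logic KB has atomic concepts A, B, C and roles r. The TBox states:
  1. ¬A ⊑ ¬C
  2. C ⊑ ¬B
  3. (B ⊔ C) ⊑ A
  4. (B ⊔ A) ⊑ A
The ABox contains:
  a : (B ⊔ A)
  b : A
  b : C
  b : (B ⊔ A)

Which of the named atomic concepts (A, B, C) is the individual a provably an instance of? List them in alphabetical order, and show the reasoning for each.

{A}

1. a : A?  L(a) = {(B ⊔ A)} ∪ {¬A}
   clash {A, ¬A} at a — a ∈ A
2. a : B?  L(a) = {(B ⊔ A)} ∪ {¬B}
   apply at a: (B ⊔ A)⊑A
   open: L(a) ⊇ {A, ¬B} — a ∉ B possible
3. a : C?  L(a) = {(B ⊔ A)} ∪ {¬C}
   apply at a: (B ⊔ A)⊑A
   open: L(a) ⊇ {A, B, ¬C} — a ∉ C possible
4. Entailed for a: {A}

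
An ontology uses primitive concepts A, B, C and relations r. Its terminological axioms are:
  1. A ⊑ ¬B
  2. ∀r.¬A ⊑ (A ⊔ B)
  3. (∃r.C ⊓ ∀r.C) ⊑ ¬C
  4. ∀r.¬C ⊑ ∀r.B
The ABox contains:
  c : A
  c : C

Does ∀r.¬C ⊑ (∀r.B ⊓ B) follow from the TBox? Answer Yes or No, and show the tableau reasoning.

No

1. ∀r.¬C ⊑ (∀r.B ⊓ B)  ⇔  (∀r.¬C ⊓ (∃r.¬B ⊔ ¬B)) unsat w.r.t. T
   apply at x₀: ∀r.¬C⊑∀r.B
   open: L(x₀) ⊇ {A, ¬B, ∀r.B, ∀r.¬C}
2. Hence ∀r.¬C ⊑ (∀r.B ⊓ B): not entailed.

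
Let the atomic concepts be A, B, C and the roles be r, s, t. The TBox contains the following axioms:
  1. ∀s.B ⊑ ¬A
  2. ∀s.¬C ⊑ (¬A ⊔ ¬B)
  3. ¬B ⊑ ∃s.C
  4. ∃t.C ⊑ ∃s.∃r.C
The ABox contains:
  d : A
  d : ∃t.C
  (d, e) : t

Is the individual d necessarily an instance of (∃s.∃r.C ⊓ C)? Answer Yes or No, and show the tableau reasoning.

1. d : (∃s.∃r.C ⊓ C)?  L(d) = {A, ∃t.C} ∪ {(∀s.∀r.¬C ⊔ ¬C)}
   apply at d: ∃t.C⊑∃s.∃r.C
   open: L(d) ⊇ {A, B, ¬C, ∃s.C, ∃s.¬B, …} (+ ∃-successors) — d ∉ (∃s.∃r.C ⊓ C) possible
2. Hence d : (∃s.∃r.C ⊓ C): not entailed.

No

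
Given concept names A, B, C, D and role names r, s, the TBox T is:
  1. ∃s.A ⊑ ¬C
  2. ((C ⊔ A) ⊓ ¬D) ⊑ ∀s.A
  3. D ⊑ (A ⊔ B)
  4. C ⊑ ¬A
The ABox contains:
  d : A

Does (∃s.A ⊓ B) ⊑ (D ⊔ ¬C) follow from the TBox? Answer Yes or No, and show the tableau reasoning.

1. (∃s.A ⊓ B) ⊑ (D ⊔ ¬C)  ⇔  ((∃s.A ⊓ B) ⊓ (¬D ⊓ C)) unsat w.r.t. T
   all branches close; clash {C, ¬C} at x₀
2. Hence (∃s.A ⊓ B) ⊑ (D ⊔ ¬C): entailed.

Yes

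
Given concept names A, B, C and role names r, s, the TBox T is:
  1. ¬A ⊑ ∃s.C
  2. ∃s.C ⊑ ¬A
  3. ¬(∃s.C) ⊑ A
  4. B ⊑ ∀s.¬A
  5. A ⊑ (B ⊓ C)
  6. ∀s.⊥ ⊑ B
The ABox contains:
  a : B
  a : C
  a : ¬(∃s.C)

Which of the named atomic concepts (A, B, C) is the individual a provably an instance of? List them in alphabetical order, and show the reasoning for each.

1. a : A?  L(a) = {B, C, ¬(∃s.C)} ∪ {¬A}
   clash {C, ¬C} at an ∃-successor — a ∈ A
2. a : B?  L(a) = {B, C, ¬(∃s.C)} ∪ {¬B}
   clash {B, ¬B} at a — a ∈ B
3. a : C?  L(a) = {B, C, ¬(∃s.C)} ∪ {¬C}
   clash {C, ¬C} at a — a ∈ C
4. Entailed for a: {A, B, C}

{A, B, C}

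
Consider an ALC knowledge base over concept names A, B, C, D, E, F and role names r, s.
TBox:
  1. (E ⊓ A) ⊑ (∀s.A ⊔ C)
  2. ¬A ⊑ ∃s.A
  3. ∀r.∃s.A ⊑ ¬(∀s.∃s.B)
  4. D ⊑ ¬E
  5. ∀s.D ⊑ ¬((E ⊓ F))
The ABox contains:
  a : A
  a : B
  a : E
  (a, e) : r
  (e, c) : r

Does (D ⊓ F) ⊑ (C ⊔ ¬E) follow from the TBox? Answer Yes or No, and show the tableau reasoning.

Yes

1. (D ⊓ F) ⊑ (C ⊔ ¬E)  ⇔  ((D ⊓ F) ⊓ (¬C ⊓ E)) unsat w.r.t. T
   all branches close; clash {E, ¬E} at x₀
2. Hence (D ⊓ F) ⊑ (C ⊔ ¬E): entailed.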